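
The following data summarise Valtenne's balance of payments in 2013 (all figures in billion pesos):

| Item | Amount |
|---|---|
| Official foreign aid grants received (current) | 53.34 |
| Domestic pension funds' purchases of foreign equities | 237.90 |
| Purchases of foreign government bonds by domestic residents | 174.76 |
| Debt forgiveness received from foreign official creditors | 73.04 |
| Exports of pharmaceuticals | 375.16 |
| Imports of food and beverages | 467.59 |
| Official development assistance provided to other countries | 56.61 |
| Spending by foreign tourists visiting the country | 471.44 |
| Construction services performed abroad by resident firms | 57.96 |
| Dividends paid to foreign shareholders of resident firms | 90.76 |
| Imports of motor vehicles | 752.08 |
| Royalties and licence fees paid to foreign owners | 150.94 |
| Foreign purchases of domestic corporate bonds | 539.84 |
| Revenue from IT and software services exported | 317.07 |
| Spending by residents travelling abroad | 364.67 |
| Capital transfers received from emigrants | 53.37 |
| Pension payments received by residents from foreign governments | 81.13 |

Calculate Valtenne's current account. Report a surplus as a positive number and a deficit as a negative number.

Goods: -752.08 - 467.59 + 375.16 = -844.51
Services: 317.07 - 150.94 + 471.44 + 57.96 - 364.67 = 330.86
Primary income: -90.76
Secondary income: 81.13 + 53.34 - 56.61 = 77.86
Current account = (-844.51) + 330.86 + (-90.76) + 77.86 = -526.55
(Excluded from the current account — financial account: domestic pension funds' purchases of foreign equities 237.90, purchases of foreign government bonds by domestic residents 174.76, foreign purchases of domestic corporate bonds 539.84; capital account: debt forgiveness received from foreign official creditors 73.04, capital transfers received from emigrants 53.37.)

-526.55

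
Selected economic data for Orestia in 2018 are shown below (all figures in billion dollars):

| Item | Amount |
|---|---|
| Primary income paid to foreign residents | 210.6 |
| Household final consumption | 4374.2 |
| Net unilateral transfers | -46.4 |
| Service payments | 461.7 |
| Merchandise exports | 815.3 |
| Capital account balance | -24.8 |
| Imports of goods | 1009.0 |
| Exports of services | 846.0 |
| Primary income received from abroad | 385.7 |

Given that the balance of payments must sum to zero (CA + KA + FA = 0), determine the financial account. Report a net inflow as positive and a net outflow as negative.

-294.5

Goods balance = 815.3 - 1009.0 = -193.7
Services balance = 846.0 - 461.7 = 384.3
Trade balance (goods + services) = -193.7 + 384.3 = 190.6
Net primary income = 385.7 - 210.6 = 175.1
Net secondary income = -46.4
Current account = 190.6 + 175.1 + (-46.4) = 319.3
Financial account = -(319.3 + (-24.8)) = -294.5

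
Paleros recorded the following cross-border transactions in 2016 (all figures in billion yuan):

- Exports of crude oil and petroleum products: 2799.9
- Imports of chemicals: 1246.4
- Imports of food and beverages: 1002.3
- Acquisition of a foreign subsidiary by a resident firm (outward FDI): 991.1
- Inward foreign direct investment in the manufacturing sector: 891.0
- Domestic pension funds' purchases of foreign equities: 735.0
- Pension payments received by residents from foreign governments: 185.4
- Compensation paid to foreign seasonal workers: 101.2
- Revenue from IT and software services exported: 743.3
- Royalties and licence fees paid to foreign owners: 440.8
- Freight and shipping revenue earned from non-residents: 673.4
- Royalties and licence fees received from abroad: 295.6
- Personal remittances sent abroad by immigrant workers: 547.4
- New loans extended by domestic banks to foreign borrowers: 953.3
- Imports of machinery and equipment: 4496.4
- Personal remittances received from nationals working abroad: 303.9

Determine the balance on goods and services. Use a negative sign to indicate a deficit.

-2673.7

Goods: -1002.3 - 4496.4 - 1246.4 + 2799.9 = -3945.2
Services: 743.3 + 295.6 + 673.4 - 440.8 = 1271.5
Trade balance = -3945.2 + 1271.5 = -2673.7
(Excluded from the trade balance — financial account: acquisition of a foreign subsidiary by a resident firm (outward FDI) 991.1, inward foreign direct investment in the manufacturing sector 891.0, domestic pension funds' purchases of foreign equities 735.0, new loans extended by domestic banks to foreign borrowers 953.3; secondary income: pension payments received by residents from foreign governments 185.4, personal remittances sent abroad by immigrant workers 547.4, personal remittances received from nationals working abroad 303.9; primary income: compensation paid to foreign seasonal workers 101.2.)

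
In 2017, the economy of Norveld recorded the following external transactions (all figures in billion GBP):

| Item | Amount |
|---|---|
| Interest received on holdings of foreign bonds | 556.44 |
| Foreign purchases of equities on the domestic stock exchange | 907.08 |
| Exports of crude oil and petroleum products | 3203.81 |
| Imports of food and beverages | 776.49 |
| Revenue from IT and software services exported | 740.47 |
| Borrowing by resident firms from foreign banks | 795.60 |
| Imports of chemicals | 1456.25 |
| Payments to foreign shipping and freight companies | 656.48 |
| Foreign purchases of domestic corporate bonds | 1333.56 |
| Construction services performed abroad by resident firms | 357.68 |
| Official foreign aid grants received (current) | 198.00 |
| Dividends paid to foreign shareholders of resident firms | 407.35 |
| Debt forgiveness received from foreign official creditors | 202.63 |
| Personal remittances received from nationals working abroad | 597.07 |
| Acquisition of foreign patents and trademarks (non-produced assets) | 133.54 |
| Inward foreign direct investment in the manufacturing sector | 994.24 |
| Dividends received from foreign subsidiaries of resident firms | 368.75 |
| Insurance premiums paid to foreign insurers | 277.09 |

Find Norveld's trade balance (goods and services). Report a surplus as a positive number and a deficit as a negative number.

Goods: 3203.81 - 1456.25 - 776.49 = 971.07
Services: -656.48 + 740.47 + 357.68 - 277.09 = 164.58
Trade balance = 971.07 + 164.58 = 1135.65
(Excluded from the trade balance — primary income: interest received on holdings of foreign bonds 556.44, dividends paid to foreign shareholders of resident firms 407.35, dividends received from foreign subsidiaries of resident firms 368.75; financial account: foreign purchases of equities on the domestic stock exchange 907.08, borrowing by resident firms from foreign banks 795.60, foreign purchases of domestic corporate bonds 1333.56, inward foreign direct investment in the manufacturing sector 994.24; secondary income: official foreign aid grants received (current) 198.00, personal remittances received from nationals working abroad 597.07; capital account: debt forgiveness received from foreign official creditors 202.63, acquisition of foreign patents and trademarks (non-produced assets) 133.54.)

1135.65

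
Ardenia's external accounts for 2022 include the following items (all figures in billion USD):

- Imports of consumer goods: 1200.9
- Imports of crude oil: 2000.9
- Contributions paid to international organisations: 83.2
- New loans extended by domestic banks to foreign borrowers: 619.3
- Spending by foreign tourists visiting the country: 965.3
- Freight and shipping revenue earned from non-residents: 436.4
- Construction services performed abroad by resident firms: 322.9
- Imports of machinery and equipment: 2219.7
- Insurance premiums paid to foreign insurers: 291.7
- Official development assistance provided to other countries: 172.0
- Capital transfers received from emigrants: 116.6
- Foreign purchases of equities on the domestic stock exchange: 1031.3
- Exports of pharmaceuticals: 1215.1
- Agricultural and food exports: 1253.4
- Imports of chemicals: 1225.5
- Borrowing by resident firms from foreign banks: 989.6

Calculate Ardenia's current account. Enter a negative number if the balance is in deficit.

-3000.8

Goods: -1225.5 - 2219.7 + 1253.4 + 1215.1 - 2000.9 - 1200.9 = -4178.5
Services: 436.4 - 291.7 + 322.9 + 965.3 = 1432.9
Secondary income: -172.0 - 83.2 = -255.2
Current account = (-4178.5) + 1432.9 + (-255.2) = -3000.8
(Excluded from the current account — financial account: new loans extended by domestic banks to foreign borrowers 619.3, foreign purchases of equities on the domestic stock exchange 1031.3, borrowing by resident firms from foreign banks 989.6; capital account: capital transfers received from emigrants 116.6.)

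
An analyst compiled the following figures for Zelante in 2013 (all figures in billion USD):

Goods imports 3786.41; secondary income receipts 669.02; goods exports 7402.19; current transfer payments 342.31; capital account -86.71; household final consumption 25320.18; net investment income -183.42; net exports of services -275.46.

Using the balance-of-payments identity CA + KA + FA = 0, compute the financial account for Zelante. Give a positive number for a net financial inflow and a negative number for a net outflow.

Goods balance = 7402.19 - 3786.41 = 3615.78
Services balance = -275.46
Trade balance (goods + services) = 3615.78 + (-275.46) = 3340.32
Net primary income = -183.42
Net secondary income = 669.02 - 342.31 = 326.71
Current account = 3340.32 + (-183.42) + 326.71 = 3483.61
Financial account = -(3483.61 + (-86.71)) = -3396.90

-3396.90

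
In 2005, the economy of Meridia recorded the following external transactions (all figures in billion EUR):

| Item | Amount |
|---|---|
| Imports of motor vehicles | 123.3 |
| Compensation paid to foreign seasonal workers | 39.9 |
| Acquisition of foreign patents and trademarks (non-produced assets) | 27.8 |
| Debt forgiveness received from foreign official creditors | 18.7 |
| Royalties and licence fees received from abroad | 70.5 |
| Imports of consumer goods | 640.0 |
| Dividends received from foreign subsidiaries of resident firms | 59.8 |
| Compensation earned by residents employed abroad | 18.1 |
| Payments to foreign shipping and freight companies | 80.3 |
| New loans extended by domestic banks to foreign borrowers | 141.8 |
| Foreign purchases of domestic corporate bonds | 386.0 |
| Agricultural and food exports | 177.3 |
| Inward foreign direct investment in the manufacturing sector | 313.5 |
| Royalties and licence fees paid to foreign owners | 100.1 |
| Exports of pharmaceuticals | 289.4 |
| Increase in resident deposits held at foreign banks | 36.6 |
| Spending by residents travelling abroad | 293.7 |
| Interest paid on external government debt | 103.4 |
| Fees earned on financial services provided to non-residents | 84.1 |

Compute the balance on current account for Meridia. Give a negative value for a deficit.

-681.5

Goods: 177.3 + 289.4 - 640.0 - 123.3 = -296.6
Services: -293.7 - 100.1 + 84.1 + 70.5 - 80.3 = -319.5
Primary income: -39.9 + 59.8 - 103.4 + 18.1 = -65.4
Current account = (-296.6) + (-319.5) + (-65.4) = -681.5
(Excluded from the current account — capital account: acquisition of foreign patents and trademarks (non-produced assets) 27.8, debt forgiveness received from foreign official creditors 18.7; financial account: new loans extended by domestic banks to foreign borrowers 141.8, foreign purchases of domestic corporate bonds 386.0, inward foreign direct investment in the manufacturing sector 313.5, increase in resident deposits held at foreign banks 36.6.)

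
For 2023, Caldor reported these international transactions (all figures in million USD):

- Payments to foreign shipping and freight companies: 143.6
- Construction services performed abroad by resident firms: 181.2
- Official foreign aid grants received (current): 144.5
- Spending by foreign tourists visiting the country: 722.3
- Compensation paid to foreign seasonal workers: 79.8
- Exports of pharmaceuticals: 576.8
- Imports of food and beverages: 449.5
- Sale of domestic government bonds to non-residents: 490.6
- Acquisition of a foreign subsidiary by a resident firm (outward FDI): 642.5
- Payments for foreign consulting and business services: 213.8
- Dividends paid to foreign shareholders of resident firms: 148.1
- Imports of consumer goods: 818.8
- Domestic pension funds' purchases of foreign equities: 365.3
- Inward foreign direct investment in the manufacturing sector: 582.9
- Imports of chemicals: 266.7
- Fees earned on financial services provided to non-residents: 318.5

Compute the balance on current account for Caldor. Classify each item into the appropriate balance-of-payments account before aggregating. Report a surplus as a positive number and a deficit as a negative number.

-177.0

Goods: -266.7 + 576.8 - 818.8 - 449.5 = -958.2
Services: 722.3 - 213.8 + 318.5 - 143.6 + 181.2 = 864.6
Primary income: -79.8 - 148.1 = -227.9
Secondary income: 144.5
Current account = (-958.2) + 864.6 + (-227.9) + 144.5 = -177.0
(Excluded from the current account — financial account: sale of domestic government bonds to non-residents 490.6, acquisition of a foreign subsidiary by a resident firm (outward FDI) 642.5, domestic pension funds' purchases of foreign equities 365.3, inward foreign direct investment in the manufacturing sector 582.9.)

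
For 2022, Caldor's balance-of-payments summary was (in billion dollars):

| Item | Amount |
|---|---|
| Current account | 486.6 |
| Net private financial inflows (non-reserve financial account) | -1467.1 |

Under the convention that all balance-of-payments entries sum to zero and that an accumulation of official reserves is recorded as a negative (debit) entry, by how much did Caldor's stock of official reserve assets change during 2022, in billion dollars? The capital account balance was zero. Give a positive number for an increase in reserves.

Official reserve transactions balance = -(486.6 + (-1467.1)) = 980.5
An accumulation of reserves is recorded as a debit (negative entry), so the change in the stock of reserves is the negative of that balance.
Change in official reserves = -(980.5) = -980.5

-980.5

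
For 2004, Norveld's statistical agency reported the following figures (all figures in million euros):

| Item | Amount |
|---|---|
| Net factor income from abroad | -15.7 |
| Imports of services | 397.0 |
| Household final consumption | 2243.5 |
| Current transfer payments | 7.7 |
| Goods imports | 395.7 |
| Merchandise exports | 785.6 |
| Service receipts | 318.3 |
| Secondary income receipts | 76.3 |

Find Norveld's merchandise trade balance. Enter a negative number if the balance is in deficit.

389.9

Goods balance = 785.6 - 395.7 = 389.9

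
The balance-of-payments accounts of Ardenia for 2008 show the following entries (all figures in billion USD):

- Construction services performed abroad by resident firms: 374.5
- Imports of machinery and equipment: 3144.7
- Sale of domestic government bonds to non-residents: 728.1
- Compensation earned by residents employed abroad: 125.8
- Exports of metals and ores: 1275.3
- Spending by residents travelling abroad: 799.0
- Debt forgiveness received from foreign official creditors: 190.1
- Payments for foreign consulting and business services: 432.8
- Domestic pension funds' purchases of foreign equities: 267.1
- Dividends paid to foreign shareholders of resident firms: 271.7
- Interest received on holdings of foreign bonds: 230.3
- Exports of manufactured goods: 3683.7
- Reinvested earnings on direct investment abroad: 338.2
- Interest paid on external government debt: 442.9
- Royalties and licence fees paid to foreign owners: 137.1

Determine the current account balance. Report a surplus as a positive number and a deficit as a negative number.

Goods: -3144.7 + 3683.7 + 1275.3 = 1814.3
Services: -137.1 + 374.5 - 799.0 - 432.8 = -994.4
Primary income: -442.9 + 230.3 + 125.8 + 338.2 - 271.7 = -20.3
Current account = 1814.3 + (-994.4) + (-20.3) = 799.6
(Excluded from the current account — financial account: sale of domestic government bonds to non-residents 728.1, domestic pension funds' purchases of foreign equities 267.1; capital account: debt forgiveness received from foreign official creditors 190.1.)

799.6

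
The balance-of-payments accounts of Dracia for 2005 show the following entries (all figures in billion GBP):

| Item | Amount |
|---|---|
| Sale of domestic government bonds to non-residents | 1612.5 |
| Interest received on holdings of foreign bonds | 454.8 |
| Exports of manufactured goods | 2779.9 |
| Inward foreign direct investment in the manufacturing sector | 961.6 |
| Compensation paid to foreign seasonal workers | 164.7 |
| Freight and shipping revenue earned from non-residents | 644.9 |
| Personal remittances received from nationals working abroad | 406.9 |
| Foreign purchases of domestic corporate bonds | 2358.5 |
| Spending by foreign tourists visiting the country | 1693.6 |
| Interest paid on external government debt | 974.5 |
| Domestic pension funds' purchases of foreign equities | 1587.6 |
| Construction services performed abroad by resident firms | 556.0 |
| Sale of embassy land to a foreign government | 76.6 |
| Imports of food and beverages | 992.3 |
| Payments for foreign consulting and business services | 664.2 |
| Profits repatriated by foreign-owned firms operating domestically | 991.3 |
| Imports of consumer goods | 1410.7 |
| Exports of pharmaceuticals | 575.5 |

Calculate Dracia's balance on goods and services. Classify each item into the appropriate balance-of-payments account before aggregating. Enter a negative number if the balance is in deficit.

Goods: -1410.7 + 2779.9 + 575.5 - 992.3 = 952.4
Services: -664.2 + 644.9 + 1693.6 + 556.0 = 2230.3
Trade balance = 952.4 + 2230.3 = 3182.7
(Excluded from the trade balance — financial account: sale of domestic government bonds to non-residents 1612.5, inward foreign direct investment in the manufacturing sector 961.6, foreign purchases of domestic corporate bonds 2358.5, domestic pension funds' purchases of foreign equities 1587.6; primary income: interest received on holdings of foreign bonds 454.8, compensation paid to foreign seasonal workers 164.7, interest paid on external government debt 974.5, profits repatriated by foreign-owned firms operating domestically 991.3; secondary income: personal remittances received from nationals working abroad 406.9; capital account: sale of embassy land to a foreign government 76.6.)

3182.7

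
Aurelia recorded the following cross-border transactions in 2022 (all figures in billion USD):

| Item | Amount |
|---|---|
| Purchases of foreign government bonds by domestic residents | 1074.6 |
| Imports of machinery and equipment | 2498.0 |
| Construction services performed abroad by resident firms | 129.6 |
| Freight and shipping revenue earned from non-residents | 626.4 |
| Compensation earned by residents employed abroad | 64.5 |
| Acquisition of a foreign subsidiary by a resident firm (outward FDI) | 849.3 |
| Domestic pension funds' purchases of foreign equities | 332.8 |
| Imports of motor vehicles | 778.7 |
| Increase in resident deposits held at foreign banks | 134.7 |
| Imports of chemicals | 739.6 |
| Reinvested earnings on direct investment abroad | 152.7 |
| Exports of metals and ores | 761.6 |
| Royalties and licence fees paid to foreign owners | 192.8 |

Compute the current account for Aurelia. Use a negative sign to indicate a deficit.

-2474.3

Goods: -2498.0 - 778.7 + 761.6 - 739.6 = -3254.7
Services: 129.6 + 626.4 - 192.8 = 563.2
Primary income: 64.5 + 152.7 = 217.2
Current account = (-3254.7) + 563.2 + 217.2 = -2474.3
(Excluded from the current account — financial account: purchases of foreign government bonds by domestic residents 1074.6, acquisition of a foreign subsidiary by a resident firm (outward FDI) 849.3, domestic pension funds' purchases of foreign equities 332.8, increase in resident deposits held at foreign banks 134.7.)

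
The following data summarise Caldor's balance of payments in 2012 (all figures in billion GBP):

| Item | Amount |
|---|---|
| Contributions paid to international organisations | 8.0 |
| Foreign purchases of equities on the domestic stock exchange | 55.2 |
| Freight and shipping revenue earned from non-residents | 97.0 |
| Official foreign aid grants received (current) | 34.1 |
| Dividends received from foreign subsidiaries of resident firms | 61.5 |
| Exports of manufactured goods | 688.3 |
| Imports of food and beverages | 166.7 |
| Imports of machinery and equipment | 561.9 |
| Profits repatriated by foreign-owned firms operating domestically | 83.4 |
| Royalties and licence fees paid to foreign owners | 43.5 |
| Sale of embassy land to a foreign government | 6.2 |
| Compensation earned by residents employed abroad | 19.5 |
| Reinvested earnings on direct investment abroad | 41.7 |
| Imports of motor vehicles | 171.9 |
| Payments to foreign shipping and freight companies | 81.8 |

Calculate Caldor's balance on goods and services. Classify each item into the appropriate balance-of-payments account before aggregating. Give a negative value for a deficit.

Goods: 688.3 - 561.9 - 166.7 - 171.9 = -212.2
Services: -43.5 + 97.0 - 81.8 = -28.3
Trade balance = -212.2 + (-28.3) = -240.5
(Excluded from the trade balance — secondary income: contributions paid to international organisations 8.0, official foreign aid grants received (current) 34.1; financial account: foreign purchases of equities on the domestic stock exchange 55.2; primary income: dividends received from foreign subsidiaries of resident firms 61.5, profits repatriated by foreign-owned firms operating domestically 83.4, compensation earned by residents employed abroad 19.5, reinvested earnings on direct investment abroad 41.7; capital account: sale of embassy land to a foreign government 6.2.)

-240.5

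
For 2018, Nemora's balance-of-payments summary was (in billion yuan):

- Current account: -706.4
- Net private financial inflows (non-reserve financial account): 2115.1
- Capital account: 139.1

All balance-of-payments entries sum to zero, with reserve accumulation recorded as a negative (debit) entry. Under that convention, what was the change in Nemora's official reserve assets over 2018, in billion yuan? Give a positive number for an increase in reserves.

1547.8

Official reserve transactions balance = -((-706.4) + 139.1 + 2115.1) = -1547.8
An accumulation of reserves is recorded as a debit (negative entry), so the change in the stock of reserves is the negative of that balance.
Change in official reserves = -(-1547.8) = 1547.8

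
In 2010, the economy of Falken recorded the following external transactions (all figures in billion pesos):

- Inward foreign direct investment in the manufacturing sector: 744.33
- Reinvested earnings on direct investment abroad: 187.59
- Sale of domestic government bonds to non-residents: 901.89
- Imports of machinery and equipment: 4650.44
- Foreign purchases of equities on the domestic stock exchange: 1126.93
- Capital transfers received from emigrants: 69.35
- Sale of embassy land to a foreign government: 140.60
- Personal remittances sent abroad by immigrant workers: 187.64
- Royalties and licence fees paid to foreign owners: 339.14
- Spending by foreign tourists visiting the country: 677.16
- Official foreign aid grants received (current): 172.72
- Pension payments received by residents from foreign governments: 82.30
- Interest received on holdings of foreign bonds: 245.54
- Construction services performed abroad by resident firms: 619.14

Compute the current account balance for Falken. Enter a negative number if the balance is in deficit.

-3192.77

Goods: -4650.44
Services: -339.14 + 619.14 + 677.16 = 957.16
Primary income: 245.54 + 187.59 = 433.13
Secondary income: -187.64 + 172.72 + 82.30 = 67.38
Current account = (-4650.44) + 957.16 + 433.13 + 67.38 = -3192.77
(Excluded from the current account — financial account: inward foreign direct investment in the manufacturing sector 744.33, sale of domestic government bonds to non-residents 901.89, foreign purchases of equities on the domestic stock exchange 1126.93; capital account: capital transfers received from emigrants 69.35, sale of embassy land to a foreign government 140.60.)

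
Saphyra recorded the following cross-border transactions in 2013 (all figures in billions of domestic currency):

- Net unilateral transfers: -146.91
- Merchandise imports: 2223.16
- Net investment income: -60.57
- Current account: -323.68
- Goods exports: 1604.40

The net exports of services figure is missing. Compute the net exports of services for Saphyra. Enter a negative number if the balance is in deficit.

502.56

Current account = goods balance + services balance + net primary income + net secondary income
Sum of the known components = -826.24
Net exports of services = CA - (known components) = -323.68 - (-826.24) = 502.56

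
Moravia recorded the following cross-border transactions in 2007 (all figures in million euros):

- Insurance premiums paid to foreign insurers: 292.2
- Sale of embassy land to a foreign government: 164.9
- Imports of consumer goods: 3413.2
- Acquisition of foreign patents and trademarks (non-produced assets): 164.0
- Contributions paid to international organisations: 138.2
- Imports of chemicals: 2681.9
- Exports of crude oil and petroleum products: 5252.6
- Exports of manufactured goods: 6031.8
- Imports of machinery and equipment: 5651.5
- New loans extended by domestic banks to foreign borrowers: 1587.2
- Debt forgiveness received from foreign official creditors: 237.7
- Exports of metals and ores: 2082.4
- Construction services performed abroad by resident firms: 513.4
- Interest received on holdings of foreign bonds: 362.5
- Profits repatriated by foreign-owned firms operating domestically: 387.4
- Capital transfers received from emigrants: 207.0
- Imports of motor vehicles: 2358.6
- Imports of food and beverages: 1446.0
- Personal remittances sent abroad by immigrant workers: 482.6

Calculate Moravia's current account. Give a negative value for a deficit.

-2608.9

Goods: 5252.6 - 1446.0 - 5651.5 + 2082.4 - 2681.9 - 3413.2 - 2358.6 + 6031.8 = -2184.4
Services: -292.2 + 513.4 = 221.2
Primary income: 362.5 - 387.4 = -24.9
Secondary income: -138.2 - 482.6 = -620.8
Current account = (-2184.4) + 221.2 + (-24.9) + (-620.8) = -2608.9
(Excluded from the current account — capital account: sale of embassy land to a foreign government 164.9, acquisition of foreign patents and trademarks (non-produced assets) 164.0, debt forgiveness received from foreign official creditors 237.7, capital transfers received from emigrants 207.0; financial account: new loans extended by domestic banks to foreign borrowers 1587.2.)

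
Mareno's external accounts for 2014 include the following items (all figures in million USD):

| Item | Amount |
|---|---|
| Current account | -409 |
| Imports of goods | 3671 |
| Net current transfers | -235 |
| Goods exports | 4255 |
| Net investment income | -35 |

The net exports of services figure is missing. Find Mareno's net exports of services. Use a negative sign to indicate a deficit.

Current account = goods balance + services balance + net primary income + net secondary income
Sum of the known components = 314
Net exports of services = CA - (known components) = -409 - 314 = -723

-723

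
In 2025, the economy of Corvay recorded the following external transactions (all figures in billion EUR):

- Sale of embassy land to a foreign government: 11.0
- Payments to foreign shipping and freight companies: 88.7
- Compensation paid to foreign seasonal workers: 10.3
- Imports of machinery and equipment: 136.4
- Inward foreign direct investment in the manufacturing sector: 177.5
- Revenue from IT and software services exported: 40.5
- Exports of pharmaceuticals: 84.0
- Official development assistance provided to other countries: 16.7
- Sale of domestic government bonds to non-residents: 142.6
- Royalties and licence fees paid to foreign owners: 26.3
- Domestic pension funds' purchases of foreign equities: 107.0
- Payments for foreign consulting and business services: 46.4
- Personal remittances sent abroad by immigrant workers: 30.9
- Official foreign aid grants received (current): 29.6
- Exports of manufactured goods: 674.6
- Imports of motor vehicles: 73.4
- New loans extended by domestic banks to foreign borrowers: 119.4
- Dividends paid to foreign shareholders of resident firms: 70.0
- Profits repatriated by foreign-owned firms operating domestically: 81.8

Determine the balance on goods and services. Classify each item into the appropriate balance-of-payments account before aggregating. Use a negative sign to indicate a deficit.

Goods: -136.4 + 84.0 + 674.6 - 73.4 = 548.8
Services: -46.4 - 88.7 - 26.3 + 40.5 = -120.9
Trade balance = 548.8 + (-120.9) = 427.9
(Excluded from the trade balance — capital account: sale of embassy land to a foreign government 11.0; primary income: compensation paid to foreign seasonal workers 10.3, dividends paid to foreign shareholders of resident firms 70.0, profits repatriated by foreign-owned firms operating domestically 81.8; financial account: inward foreign direct investment in the manufacturing sector 177.5, sale of domestic government bonds to non-residents 142.6, domestic pension funds' purchases of foreign equities 107.0, new loans extended by domestic banks to foreign borrowers 119.4; secondary income: official development assistance provided to other countries 16.7, personal remittances sent abroad by immigrant workers 30.9, official foreign aid grants received (current) 29.6.)

427.9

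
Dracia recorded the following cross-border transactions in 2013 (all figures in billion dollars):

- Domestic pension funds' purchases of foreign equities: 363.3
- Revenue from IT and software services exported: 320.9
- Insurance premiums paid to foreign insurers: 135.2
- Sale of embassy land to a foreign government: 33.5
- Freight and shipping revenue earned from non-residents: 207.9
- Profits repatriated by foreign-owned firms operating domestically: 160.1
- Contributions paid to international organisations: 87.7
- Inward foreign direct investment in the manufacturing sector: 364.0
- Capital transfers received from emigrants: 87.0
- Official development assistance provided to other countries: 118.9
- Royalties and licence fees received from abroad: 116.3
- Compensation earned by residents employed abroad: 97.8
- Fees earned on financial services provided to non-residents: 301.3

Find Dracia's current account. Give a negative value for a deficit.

542.3

Services: 301.3 + 116.3 + 207.9 + 320.9 - 135.2 = 811.2
Primary income: 97.8 - 160.1 = -62.3
Secondary income: -87.7 - 118.9 = -206.6
Current account = 811.2 + (-62.3) + (-206.6) = 542.3
(Excluded from the current account — financial account: domestic pension funds' purchases of foreign equities 363.3, inward foreign direct investment in the manufacturing sector 364.0; capital account: sale of embassy land to a foreign government 33.5, capital transfers received from emigrants 87.0.)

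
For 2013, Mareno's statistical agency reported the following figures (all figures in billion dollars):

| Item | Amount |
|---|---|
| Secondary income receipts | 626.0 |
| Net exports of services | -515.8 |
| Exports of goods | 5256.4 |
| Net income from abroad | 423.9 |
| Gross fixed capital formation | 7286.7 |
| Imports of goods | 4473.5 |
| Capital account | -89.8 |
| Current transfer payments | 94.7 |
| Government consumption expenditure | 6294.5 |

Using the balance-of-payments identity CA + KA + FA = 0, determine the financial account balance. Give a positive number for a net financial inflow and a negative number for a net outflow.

-1132.5

Goods balance = 5256.4 - 4473.5 = 782.9
Services balance = -515.8
Trade balance (goods + services) = 782.9 + (-515.8) = 267.1
Net primary income = 423.9
Net secondary income = 626.0 - 94.7 = 531.3
Current account = 267.1 + 423.9 + 531.3 = 1222.3
Financial account = -(1222.3 + (-89.8)) = -1132.5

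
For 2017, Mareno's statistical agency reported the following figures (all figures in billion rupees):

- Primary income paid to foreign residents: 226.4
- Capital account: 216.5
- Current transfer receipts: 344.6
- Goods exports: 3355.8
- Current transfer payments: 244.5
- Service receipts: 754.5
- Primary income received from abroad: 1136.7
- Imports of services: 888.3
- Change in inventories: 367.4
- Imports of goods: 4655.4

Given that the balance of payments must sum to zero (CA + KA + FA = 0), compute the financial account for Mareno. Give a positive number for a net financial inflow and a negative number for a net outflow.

206.5

Goods balance = 3355.8 - 4655.4 = -1299.6
Services balance = 754.5 - 888.3 = -133.8
Trade balance (goods + services) = -1299.6 + (-133.8) = -1433.4
Net primary income = 1136.7 - 226.4 = 910.3
Net secondary income = 344.6 - 244.5 = 100.1
Current account = -1433.4 + 910.3 + 100.1 = -423.0
Financial account = -(-423.0 + 216.5) = 206.5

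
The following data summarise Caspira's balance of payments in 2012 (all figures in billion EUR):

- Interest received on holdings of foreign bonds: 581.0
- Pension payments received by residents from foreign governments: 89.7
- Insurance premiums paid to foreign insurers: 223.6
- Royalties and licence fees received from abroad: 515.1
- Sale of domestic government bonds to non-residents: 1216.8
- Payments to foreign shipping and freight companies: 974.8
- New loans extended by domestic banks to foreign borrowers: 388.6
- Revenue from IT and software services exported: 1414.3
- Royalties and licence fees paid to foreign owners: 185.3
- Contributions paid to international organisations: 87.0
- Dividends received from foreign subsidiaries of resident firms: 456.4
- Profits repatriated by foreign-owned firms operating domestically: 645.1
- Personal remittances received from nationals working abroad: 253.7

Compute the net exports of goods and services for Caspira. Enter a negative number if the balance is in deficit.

545.7

Services: 1414.3 + 515.1 - 223.6 - 185.3 - 974.8 = 545.7
Trade balance = 0.0 + 545.7 = 545.7
(Excluded from the trade balance — primary income: interest received on holdings of foreign bonds 581.0, dividends received from foreign subsidiaries of resident firms 456.4, profits repatriated by foreign-owned firms operating domestically 645.1; secondary income: pension payments received by residents from foreign governments 89.7, contributions paid to international organisations 87.0, personal remittances received from nationals working abroad 253.7; financial account: sale of domestic government bonds to non-residents 1216.8, new loans extended by domestic banks to foreign borrowers 388.6.)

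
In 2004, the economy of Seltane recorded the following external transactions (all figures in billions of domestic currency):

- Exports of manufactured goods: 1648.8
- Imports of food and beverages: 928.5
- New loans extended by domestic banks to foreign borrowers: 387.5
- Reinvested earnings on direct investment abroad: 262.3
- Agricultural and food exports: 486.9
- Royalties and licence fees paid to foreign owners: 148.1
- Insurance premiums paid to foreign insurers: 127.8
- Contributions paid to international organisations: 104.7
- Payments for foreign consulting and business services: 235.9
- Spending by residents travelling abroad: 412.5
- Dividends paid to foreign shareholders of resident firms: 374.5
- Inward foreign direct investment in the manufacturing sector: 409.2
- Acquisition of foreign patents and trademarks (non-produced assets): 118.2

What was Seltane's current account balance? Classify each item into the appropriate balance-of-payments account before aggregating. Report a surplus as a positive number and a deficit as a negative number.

Goods: 1648.8 + 486.9 - 928.5 = 1207.2
Services: -127.8 - 235.9 - 148.1 - 412.5 = -924.3
Primary income: -374.5 + 262.3 = -112.2
Secondary income: -104.7
Current account = 1207.2 + (-924.3) + (-112.2) + (-104.7) = 66.0
(Excluded from the current account — financial account: new loans extended by domestic banks to foreign borrowers 387.5, inward foreign direct investment in the manufacturing sector 409.2; capital account: acquisition of foreign patents and trademarks (non-produced assets) 118.2.)

66.0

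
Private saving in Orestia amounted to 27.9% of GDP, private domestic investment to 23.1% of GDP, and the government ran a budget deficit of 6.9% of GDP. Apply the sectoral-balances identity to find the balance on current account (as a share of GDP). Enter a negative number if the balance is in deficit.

By the sectoral-balances identity, CA = (S_private - I) + (T - G).
Private balance = 27.9 - 23.1 = 4.8
Government balance (T - G) = -6.9
CA = 4.8 + (-6.9) = -2.1

-2.1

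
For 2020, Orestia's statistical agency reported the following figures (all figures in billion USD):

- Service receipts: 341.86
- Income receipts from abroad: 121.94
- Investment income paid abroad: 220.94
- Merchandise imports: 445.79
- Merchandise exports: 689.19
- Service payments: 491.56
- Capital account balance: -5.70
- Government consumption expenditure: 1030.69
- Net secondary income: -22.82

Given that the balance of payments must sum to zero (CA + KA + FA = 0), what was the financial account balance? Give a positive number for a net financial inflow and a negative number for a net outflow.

33.82

Goods balance = 689.19 - 445.79 = 243.40
Services balance = 341.86 - 491.56 = -149.70
Trade balance (goods + services) = 243.40 + (-149.70) = 93.70
Net primary income = 121.94 - 220.94 = -99.00
Net secondary income = -22.82
Current account = 93.70 + (-99.00) + (-22.82) = -28.12
Financial account = -(-28.12 + (-5.70)) = 33.82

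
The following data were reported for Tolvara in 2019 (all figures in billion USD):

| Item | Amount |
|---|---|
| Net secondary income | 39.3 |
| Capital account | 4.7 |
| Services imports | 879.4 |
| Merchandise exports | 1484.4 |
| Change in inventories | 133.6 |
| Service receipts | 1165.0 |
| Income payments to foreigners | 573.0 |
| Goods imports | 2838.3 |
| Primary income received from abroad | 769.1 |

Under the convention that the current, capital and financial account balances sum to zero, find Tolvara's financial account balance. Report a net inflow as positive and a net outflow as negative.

828.2

Goods balance = 1484.4 - 2838.3 = -1353.9
Services balance = 1165.0 - 879.4 = 285.6
Trade balance (goods + services) = -1353.9 + 285.6 = -1068.3
Net primary income = 769.1 - 573.0 = 196.1
Net secondary income = 39.3
Current account = -1068.3 + 196.1 + 39.3 = -832.9
Financial account = -(-832.9 + 4.7) = 828.2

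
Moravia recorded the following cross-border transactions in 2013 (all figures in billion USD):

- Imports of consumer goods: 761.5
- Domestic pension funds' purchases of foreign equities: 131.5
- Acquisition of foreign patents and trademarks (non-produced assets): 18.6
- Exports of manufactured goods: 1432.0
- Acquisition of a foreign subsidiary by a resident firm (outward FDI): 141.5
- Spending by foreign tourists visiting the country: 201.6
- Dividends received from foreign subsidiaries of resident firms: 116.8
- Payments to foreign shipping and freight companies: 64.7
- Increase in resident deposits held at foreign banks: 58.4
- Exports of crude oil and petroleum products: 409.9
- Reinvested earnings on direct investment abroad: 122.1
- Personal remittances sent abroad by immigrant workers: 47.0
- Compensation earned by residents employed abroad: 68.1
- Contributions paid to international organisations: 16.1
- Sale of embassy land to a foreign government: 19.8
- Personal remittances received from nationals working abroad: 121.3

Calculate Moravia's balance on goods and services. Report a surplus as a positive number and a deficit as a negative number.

Goods: 1432.0 + 409.9 - 761.5 = 1080.4
Services: -64.7 + 201.6 = 136.9
Trade balance = 1080.4 + 136.9 = 1217.3
(Excluded from the trade balance — financial account: domestic pension funds' purchases of foreign equities 131.5, acquisition of a foreign subsidiary by a resident firm (outward FDI) 141.5, increase in resident deposits held at foreign banks 58.4; capital account: acquisition of foreign patents and trademarks (non-produced assets) 18.6, sale of embassy land to a foreign government 19.8; primary income: dividends received from foreign subsidiaries of resident firms 116.8, reinvested earnings on direct investment abroad 122.1, compensation earned by residents employed abroad 68.1; secondary income: personal remittances sent abroad by immigrant workers 47.0, contributions paid to international organisations 16.1, personal remittances received from nationals working abroad 121.3.)

1217.3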